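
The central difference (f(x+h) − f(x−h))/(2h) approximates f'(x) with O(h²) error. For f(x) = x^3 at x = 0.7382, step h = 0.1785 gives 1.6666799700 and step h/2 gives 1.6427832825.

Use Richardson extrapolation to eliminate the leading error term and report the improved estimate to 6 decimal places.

1.634818

Error is O(h^2); halving h shrinks it by 2^2 = 4.
Numerator 4×A(h/2) − A(h) = 4×1.6427832825 − 1.6666799700 = 4.9044531600
Denominator 4 − 1 = 3.
Extrapolated: 4.9044531600 / 3 = 1.6348177200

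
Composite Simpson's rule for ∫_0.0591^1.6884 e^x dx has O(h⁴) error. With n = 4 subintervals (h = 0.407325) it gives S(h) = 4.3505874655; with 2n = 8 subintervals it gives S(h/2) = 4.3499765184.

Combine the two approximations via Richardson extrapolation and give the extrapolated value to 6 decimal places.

4.349936

The method has order 4: 2^4 = 16.
Weighted: 69.5996242944 − 4.3505874655 = 65.2490368289
R = 65.2490368289/15 = 4.3499357886
Gap between inputs: 6.109e-04; correction applied: −0.0000407298.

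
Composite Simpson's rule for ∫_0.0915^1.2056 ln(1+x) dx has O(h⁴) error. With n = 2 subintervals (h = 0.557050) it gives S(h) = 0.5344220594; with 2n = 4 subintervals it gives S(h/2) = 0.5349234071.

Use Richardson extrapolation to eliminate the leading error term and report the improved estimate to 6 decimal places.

r = 4, so 2^r = 16.
2^4·A(h/2) = 8.5587745136; minus A(h) gives 8.0243524542.
Divide by 2^4 − 1 = 15.
Result: 0.5349568303
Shift from A(h/2): +0.0000334232.

0.534957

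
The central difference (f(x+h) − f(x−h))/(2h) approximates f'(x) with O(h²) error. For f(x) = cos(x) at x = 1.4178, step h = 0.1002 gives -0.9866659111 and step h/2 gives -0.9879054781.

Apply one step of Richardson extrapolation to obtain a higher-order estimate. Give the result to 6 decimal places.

r = 2: numerator weight 4, denominator 3.
A(h/2) − A(h) = -0.9879054781 − (-0.9866659111) = -0.0012395670
Divide by 2^2 − 1 = 3: (-0.0012395670)/3 = -0.0004131890
R = A(h/2) + (A(h/2) − A(h))/3 = -0.9879054781 − 0.0004131890 = -0.9883186671

-0.988319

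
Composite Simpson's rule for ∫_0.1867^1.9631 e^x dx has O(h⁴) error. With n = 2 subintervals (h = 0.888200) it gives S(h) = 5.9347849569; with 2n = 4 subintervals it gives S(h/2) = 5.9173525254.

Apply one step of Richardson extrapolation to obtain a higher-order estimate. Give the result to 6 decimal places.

Error is O(h^4); halving h shrinks it by 2^4 = 16.
Numerator 16×A(h/2) − A(h) = 16×5.9173525254 − 5.9347849569 = 88.7428554495
Denominator 16 − 1 = 15.
So the Richardson estimate is 5.9161903633.
Correction |R − A(h/2)| = 1.162e-03; gap |A(h/2) − A(h)| = 1.743e-02.

5.916190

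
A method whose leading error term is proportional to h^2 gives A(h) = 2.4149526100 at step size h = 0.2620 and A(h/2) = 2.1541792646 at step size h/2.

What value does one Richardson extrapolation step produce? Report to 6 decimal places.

Leading term ∝ h^2; use weight 4 = 2^2.
Top: 4(2.1541792646) − (2.4149526100) = 6.2017644484
Denominator 4 − 1 = 3.
Extrapolated: 6.2017644484 / 3 = 2.0672548161
Shift from A(h/2): −0.0869244485.

2.067255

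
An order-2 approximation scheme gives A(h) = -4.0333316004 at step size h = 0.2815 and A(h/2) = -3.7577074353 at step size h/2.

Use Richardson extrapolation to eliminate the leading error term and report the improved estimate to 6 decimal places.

-3.665833

With r = 2 the leading error scales as h^2, so the weight is 2^2 = 4.
Difference of the inputs: -3.7577074353 − (-4.0333316004) = 0.2756241651
Correction (A(h/2) − A(h))/(4 − 1) = 0.2756241651/3 = 0.0918747217
R = A(h/2) + (A(h/2) − A(h))/3 = -3.7577074353 + 0.0918747217 = -3.6658327136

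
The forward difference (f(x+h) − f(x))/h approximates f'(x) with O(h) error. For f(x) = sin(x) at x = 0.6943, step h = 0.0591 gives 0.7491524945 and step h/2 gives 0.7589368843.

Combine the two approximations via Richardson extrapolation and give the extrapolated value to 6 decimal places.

0.768721

The method has order 1: 2^1 = 2.
Difference of the inputs: 0.7589368843 − 0.7491524945 = 0.0097843898
Correction (A(h/2) − A(h))/(2 − 1) = 0.0097843898/1 = 0.0097843898
R = 0.7589368843 + 0.0097843898 = 0.7687212741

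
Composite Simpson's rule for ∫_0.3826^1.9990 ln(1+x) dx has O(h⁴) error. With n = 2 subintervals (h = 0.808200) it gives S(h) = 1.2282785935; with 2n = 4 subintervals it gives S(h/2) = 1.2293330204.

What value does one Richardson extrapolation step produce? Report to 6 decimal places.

The method has order 4: 2^4 = 16.
Difference of the inputs: 1.2293330204 − 1.2282785935 = 0.0010544269
Correction (A(h/2) − A(h))/(16 − 1) = 0.0010544269/15 = 0.0000702951
R = A(h/2) + (A(h/2) − A(h))/15 = 1.2293330204 + 0.0000702951 = 1.2294033155
Shift from A(h/2): +0.0000702951.

1.229403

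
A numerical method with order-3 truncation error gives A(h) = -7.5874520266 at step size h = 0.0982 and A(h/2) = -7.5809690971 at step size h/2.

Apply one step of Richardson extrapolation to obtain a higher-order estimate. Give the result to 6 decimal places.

-7.580043

r = 3: numerator weight 8, denominator 7.
A(h/2) − A(h) = -7.5809690971 − (-7.5874520266) = 0.0064829295
Correction (A(h/2) − A(h))/(8 − 1) = 0.0064829295/7 = 0.0009261328
R = A(h/2) + (A(h/2) − A(h))/7 = -7.5809690971 + 0.0009261328 = -7.5800429643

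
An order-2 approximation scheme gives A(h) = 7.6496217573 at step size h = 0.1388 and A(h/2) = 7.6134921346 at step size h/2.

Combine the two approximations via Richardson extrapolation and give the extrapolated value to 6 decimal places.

Method order is 2; weight 2^2 = 4.
Numerator 4×A(h/2) − A(h) = 4×7.6134921346 − 7.6496217573 = 22.8043467811
22.8043467811 ÷ 3 = 7.6014489270
Shift from A(h/2): −0.0120432076.

7.601449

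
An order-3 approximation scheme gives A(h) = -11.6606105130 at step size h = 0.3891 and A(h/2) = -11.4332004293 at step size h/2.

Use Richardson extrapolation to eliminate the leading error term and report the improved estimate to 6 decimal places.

-11.400713

Error is O(h^3); halving h shrinks it by 2^3 = 8.
Weighted: (-91.4656034344) − (-11.6606105130) = -79.8049929214
(8 × (-11.4332004293) − (-11.6606105130))/(8 − 1) = -11.4007132745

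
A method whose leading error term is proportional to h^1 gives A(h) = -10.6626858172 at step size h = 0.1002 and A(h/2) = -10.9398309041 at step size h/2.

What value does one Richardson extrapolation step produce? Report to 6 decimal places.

With r = 1 the leading error scales as h^1, so the weight is 2^1 = 2.
A(h/2) − A(h) = -10.9398309041 − (-10.6626858172) = -0.2771450869
Divide by 2^1 − 1 = 1: (-0.2771450869)/1 = -0.2771450869
R = A(h/2) + (A(h/2) − A(h))/1 = -10.9398309041 − 0.2771450869 = -11.2169759910
Shift from A(h/2): −0.2771450869.

-11.216976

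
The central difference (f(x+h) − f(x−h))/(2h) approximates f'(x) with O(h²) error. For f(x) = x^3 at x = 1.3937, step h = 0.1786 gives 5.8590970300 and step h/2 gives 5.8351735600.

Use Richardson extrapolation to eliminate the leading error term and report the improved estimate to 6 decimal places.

5.827199

Leading term ∝ h^2; use weight 4 = 2^2.
Difference of the inputs: 5.8351735600 − 5.8590970300 = -0.0239234700
Divide by 2^2 − 1 = 3: (-0.0239234700)/3 = -0.0079744900
R = A(h/2) + (A(h/2) − A(h))/3 = 5.8351735600 − 0.0079744900 = 5.8271990700
Shift from A(h/2): −0.0079744900.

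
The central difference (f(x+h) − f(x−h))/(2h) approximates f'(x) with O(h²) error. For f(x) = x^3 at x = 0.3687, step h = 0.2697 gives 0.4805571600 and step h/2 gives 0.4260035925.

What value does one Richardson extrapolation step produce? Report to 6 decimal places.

0.407819

With r = 2 the leading error scales as h^2, so the weight is 2^2 = 4.
4×0.4260035925 − 0.4805571600 = 1.2234572100
R = 1.2234572100/3 = 0.4078190700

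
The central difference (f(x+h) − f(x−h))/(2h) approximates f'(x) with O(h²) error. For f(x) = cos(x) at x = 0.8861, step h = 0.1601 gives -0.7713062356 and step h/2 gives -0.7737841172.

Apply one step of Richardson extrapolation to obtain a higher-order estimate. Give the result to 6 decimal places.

Order 2 gives 2^r = 4 and 2^r − 1 = 3.
Difference of the inputs: -0.7737841172 − (-0.7713062356) = -0.0024778816
Correction (A(h/2) − A(h))/(4 − 1) = (-0.0024778816)/3 = -0.0008259605
R = -0.7737841172 − 0.0008259605 = -0.7746100777
Correction |R − A(h/2)| = 8.260e-04; gap |A(h/2) − A(h)| = 2.478e-03.

-0.774610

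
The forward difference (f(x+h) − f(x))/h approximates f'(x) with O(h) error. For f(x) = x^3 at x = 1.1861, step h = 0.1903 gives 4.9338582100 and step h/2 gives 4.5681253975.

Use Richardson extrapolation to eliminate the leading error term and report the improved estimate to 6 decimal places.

Leading term ∝ h^1; use weight 2 = 2^1.
Difference of the inputs: 4.5681253975 − 4.9338582100 = -0.3657328125
Divide by 2^1 − 1 = 1: (-0.3657328125)/1 = -0.3657328125
R = A(h/2) + (A(h/2) − A(h))/1 = 4.5681253975 − 0.3657328125 = 4.2023925850

4.202393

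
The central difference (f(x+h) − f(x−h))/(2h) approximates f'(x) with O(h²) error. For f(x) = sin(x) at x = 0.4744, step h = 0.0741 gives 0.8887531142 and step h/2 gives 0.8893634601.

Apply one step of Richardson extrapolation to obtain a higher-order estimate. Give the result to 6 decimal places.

Leading term ∝ h^2; use weight 4 = 2^2.
2^2·A(h/2) = 3.5574538404; minus A(h) gives 2.6687007262.
Denominator 4 − 1 = 3.
So the Richardson estimate is 0.8895669087.

0.889567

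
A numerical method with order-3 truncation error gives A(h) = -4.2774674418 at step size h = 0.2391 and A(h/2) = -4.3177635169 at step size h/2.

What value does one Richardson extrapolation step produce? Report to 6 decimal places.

-4.323520

Method order is 3; weight 2^3 = 8.
Difference of the inputs: -4.3177635169 − (-4.2774674418) = -0.0402960751
Correction (A(h/2) − A(h))/(8 − 1) = (-0.0402960751)/7 = -0.0057565822
R = -4.3177635169 − 0.0057565822 = -4.3235200991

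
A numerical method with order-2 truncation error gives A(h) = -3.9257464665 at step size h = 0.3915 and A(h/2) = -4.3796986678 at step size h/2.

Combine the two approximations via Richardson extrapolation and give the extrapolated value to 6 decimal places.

Method order is 2; weight 2^2 = 4.
4 × (-4.3796986678) − (-3.9257464665) = -13.5930482047
Extrapolated: (-13.5930482047) / 3 = -4.5310160682

-4.531016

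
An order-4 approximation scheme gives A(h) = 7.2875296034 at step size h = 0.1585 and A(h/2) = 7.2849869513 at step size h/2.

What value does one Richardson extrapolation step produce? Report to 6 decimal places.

Method order is 4; weight 2^4 = 16.
Top: 16(7.2849869513) − (7.2875296034) = 109.2722616174
(16·7.2849869513 − 7.2875296034)/(16 − 1) = 7.2848174412
Shift from A(h/2): −0.0001695101.

7.284817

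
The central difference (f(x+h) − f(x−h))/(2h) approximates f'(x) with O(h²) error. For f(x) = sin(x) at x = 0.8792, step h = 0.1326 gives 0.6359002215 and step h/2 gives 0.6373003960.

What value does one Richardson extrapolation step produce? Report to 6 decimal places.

0.637767

r = 2: numerator weight 4, denominator 3.
4*0.6373003960 = 2.5492015840; 2.5492015840 − 0.6359002215 = 1.9133013625
Divide by 2^2 − 1 = 3.
Result: 0.6377671208
Shift from A(h/2): +0.0004667248.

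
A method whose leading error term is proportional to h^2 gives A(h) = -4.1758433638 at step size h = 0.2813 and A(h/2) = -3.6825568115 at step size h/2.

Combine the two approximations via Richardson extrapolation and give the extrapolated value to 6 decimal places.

-3.518128

Order 2 gives 2^r = 4 and 2^r − 1 = 3.
4*(-3.6825568115) − (-4.1758433638) = -10.5543838822
Denominator 4 − 1 = 3.
Result: -3.5181279607
Gap between inputs: 4.933e-01; correction applied: +0.1644288508.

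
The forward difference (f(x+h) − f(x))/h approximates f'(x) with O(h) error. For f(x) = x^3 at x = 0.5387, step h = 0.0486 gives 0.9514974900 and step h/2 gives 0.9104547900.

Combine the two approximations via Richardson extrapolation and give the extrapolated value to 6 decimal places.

0.869412

With r = 1 the leading error scales as h^1, so the weight is 2^1 = 2.
Numerator 2*A(h/2) − A(h) = 2*0.9104547900 − 0.9514974900 = 0.8694120900
Denominator 2 − 1 = 1.
Result: 0.8694120900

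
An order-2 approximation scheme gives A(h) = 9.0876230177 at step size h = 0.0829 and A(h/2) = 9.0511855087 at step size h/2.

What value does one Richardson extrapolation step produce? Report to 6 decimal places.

Method order is 2; weight 2^2 = 4.
4 × 9.0511855087 = 36.2047420348; subtract 9.0876230177 → 27.1171190171
R = 27.1171190171/3 = 9.0390396724

9.039040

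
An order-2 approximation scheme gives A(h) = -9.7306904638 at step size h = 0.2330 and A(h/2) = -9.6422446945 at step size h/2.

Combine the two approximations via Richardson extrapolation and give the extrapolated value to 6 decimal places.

-9.612763

Method order is 2; weight 2^2 = 4.
2^2·A(h/2) = -38.5689787780; minus A(h) gives -28.8382883142.
Divide by 2^2 − 1 = 3.
Extrapolated: (-28.8382883142) / 3 = -9.6127627714
Gap between inputs: 8.845e-02; correction applied: +0.0294819231.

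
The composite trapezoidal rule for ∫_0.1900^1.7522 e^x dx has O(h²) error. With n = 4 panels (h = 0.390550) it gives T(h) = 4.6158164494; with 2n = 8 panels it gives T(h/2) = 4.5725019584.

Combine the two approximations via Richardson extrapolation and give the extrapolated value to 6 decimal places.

With r = 2 the leading error scales as h^2, so the weight is 2^2 = 4.
Difference of the inputs: 4.5725019584 − 4.6158164494 = -0.0433144910
Correction (A(h/2) − A(h))/(4 − 1) = (-0.0433144910)/3 = -0.0144381637
R = 4.5725019584 − 0.0144381637 = 4.5580637947
Shift from A(h/2): −0.0144381637.

4.558064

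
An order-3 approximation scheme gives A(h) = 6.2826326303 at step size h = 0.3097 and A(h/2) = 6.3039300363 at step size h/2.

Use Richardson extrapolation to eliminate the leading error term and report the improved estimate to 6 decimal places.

6.306973

Error is O(h^3); halving h shrinks it by 2^3 = 8.
Weighted: 50.4314402904 − 6.2826326303 = 44.1488076601
44.1488076601 ÷ 7 = 6.3069725229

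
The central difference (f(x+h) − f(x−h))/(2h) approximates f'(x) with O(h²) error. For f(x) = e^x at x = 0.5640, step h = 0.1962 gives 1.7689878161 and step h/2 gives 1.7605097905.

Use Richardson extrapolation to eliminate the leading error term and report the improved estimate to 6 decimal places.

Method order is 2; weight 2^2 = 4.
4*1.7605097905 = 7.0420391620; 7.0420391620 − 1.7689878161 = 5.2730513459
Denominator 4 − 1 = 3.
5.2730513459 ÷ 3 = 1.7576837820
Correction |R − A(h/2)| = 2.826e-03; gap |A(h/2) − A(h)| = 8.478e-03.

1.757684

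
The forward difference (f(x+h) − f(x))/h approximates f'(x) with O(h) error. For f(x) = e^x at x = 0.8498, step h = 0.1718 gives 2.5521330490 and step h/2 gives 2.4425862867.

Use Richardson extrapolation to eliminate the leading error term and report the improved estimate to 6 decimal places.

With r = 1 the leading error scales as h^1, so the weight is 2^1 = 2.
Weighted: 4.8851725734 − 2.5521330490 = 2.3330395244
Denominator 2 − 1 = 1.
So the Richardson estimate is 2.3330395244.
Correction |R − A(h/2)| = 1.095e-01; gap |A(h/2) − A(h)| = 1.095e-01.

2.333040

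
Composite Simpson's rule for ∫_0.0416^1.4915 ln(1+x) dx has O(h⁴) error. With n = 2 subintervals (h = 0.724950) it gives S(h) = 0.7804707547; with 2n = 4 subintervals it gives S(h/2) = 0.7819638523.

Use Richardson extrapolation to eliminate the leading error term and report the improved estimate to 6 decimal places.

The method has order 4: 2^4 = 16.
2^4×A(h/2) = 12.5114216368; minus A(h) gives 11.7309508821.
Divide by 2^4 − 1 = 15.
11.7309508821 ÷ 15 = 0.7820633921
Shift from A(h/2): +0.0000995398.

0.782063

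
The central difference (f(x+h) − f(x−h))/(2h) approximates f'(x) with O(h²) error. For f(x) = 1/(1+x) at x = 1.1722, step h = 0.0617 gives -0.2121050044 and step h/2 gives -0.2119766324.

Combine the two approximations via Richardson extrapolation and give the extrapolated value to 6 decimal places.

-0.211934

r = 2: numerator weight 4, denominator 3.
2^2·A(h/2) = -0.8479065296; minus A(h) gives -0.6358015252.
(4·(-0.2119766324) − (-0.2121050044))/(4 − 1) = -0.2119338417
Correction |R − A(h/2)| = 4.279e-05; gap |A(h/2) − A(h)| = 1.284e-04.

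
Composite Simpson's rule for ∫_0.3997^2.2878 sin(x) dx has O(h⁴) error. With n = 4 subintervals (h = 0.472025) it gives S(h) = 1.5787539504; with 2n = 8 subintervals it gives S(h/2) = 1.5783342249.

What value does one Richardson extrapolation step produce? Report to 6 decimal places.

With r = 4 the leading error scales as h^4, so the weight is 2^4 = 16.
Difference of the inputs: 1.5783342249 − 1.5787539504 = -0.0004197255
Divide by 2^4 − 1 = 15: (-0.0004197255)/15 = -0.0000279817
R = A(h/2) + (A(h/2) − A(h))/15 = 1.5783342249 − 0.0000279817 = 1.5783062432
Correction |R − A(h/2)| = 2.798e-05; gap |A(h/2) − A(h)| = 4.197e-04.

1.578306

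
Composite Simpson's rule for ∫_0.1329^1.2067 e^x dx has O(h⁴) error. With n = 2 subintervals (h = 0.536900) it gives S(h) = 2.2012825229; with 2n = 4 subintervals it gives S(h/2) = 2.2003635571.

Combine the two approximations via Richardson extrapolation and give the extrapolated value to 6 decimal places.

r = 4, so 2^r = 16.
2^4*A(h/2) = 35.2058169136; minus A(h) gives 33.0045343907.
Divide by 2^4 − 1 = 15.
So the Richardson estimate is 2.2003022927.

2.200302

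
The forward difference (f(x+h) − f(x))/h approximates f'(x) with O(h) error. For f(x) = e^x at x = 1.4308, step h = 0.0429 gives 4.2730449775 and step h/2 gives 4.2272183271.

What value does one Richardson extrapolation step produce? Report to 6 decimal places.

Leading term ∝ h^1; use weight 2 = 2^1.
Difference of the inputs: 4.2272183271 − 4.2730449775 = -0.0458266504
Divide by 2^1 − 1 = 1: (-0.0458266504)/1 = -0.0458266504
R = A(h/2) + (A(h/2) − A(h))/1 = 4.2272183271 − 0.0458266504 = 4.1813916767

4.181392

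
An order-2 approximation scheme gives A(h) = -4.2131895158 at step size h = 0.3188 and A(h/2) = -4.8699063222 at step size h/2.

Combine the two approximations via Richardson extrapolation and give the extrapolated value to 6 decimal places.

r = 2: numerator weight 4, denominator 3.
4×(-4.8699063222) = -19.4796252888; subtract (-4.2131895158) → -15.2664357730
(4×(-4.8699063222) − (-4.2131895158))/(4 − 1) = -5.0888119243

-5.088812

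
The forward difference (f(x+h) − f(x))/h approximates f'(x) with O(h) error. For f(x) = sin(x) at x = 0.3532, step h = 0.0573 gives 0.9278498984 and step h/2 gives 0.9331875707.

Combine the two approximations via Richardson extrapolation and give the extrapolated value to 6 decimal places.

0.938525

Order 1 gives 2^r = 2 and 2^r − 1 = 1.
Numerator 2*A(h/2) − A(h) = 2*0.9331875707 − 0.9278498984 = 0.9385252430
Denominator 2 − 1 = 1.
0.9385252430 ÷ 1 = 0.9385252430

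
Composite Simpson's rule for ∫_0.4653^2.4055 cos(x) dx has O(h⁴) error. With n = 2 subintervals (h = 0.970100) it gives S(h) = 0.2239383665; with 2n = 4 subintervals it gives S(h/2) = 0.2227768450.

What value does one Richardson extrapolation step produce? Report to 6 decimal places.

0.222699

Error is O(h^4); halving h shrinks it by 2^4 = 16.
16×0.2227768450 − 0.2239383665 = 3.3404911535
Divide by 2^4 − 1 = 15.
3.3404911535 ÷ 15 = 0.2226994102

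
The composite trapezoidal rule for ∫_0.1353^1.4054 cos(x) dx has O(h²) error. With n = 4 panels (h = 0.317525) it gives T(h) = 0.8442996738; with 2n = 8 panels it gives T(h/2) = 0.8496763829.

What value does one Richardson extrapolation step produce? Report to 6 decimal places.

r = 2: numerator weight 4, denominator 3.
Difference of the inputs: 0.8496763829 − 0.8442996738 = 0.0053767091
Divide by 2^2 − 1 = 3: 0.0053767091/3 = 0.0017922364
R = A(h/2) + (A(h/2) − A(h))/3 = 0.8496763829 + 0.0017922364 = 0.8514686193

0.851469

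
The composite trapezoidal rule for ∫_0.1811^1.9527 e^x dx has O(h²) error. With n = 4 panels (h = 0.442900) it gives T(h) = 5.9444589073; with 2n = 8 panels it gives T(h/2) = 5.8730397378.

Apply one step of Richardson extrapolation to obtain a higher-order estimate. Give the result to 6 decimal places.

Error is O(h^2); halving h shrinks it by 2^2 = 4.
Numerator 4*A(h/2) − A(h) = 4*5.8730397378 − 5.9444589073 = 17.5477000439
Divide by 2^2 − 1 = 3.
So the Richardson estimate is 5.8492333480.
Shift from A(h/2): −0.0238063898.

5.849233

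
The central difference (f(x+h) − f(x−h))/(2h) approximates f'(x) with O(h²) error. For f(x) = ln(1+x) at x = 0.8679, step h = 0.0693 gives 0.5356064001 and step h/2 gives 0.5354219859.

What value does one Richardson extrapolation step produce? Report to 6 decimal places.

Leading term ∝ h^2; use weight 4 = 2^2.
A(h/2) − A(h) = 0.5354219859 − 0.5356064001 = -0.0001844142
Correction (A(h/2) − A(h))/(4 − 1) = (-0.0001844142)/3 = -0.0000614714
R = 0.5354219859 − 0.0000614714 = 0.5353605145

0.535361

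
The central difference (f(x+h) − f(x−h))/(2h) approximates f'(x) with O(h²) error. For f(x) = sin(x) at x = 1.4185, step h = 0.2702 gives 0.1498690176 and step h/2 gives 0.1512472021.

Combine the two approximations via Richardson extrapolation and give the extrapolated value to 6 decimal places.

0.151707

The method has order 2: 2^2 = 4.
Numerator 4×A(h/2) − A(h) = 4×0.1512472021 − 0.1498690176 = 0.4551197908
Denominator 4 − 1 = 3.
0.4551197908 ÷ 3 = 0.1517065969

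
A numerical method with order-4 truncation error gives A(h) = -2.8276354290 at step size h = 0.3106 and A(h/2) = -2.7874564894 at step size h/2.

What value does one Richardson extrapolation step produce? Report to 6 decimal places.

Method order is 4; weight 2^4 = 16.
Top: 16(-2.7874564894) − (-2.8276354290) = -41.7716684014
Denominator 16 − 1 = 15.
(16*(-2.7874564894) − (-2.8276354290))/(16 − 1) = -2.7847778934
Correction |R − A(h/2)| = 2.679e-03; gap |A(h/2) − A(h)| = 4.018e-02.

-2.784778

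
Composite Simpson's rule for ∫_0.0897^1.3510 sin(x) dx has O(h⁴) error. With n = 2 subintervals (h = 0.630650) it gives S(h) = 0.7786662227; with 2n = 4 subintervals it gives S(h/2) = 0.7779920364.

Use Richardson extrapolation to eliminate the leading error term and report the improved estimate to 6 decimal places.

The method has order 4: 2^4 = 16.
Top: 16(0.7779920364) − (0.7786662227) = 11.6692063597
Denominator 16 − 1 = 15.
Result: 0.7779470906
Correction |R − A(h/2)| = 4.495e-05; gap |A(h/2) − A(h)| = 6.742e-04.

0.777947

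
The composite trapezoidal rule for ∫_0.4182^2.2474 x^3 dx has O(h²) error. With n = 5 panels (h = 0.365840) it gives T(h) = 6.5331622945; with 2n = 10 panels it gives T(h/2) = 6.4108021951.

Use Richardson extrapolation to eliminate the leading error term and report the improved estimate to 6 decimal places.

Method order is 2; weight 2^2 = 4.
Weighted: 25.6432087804 − 6.5331622945 = 19.1100464859
R = 19.1100464859/3 = 6.3700154953

6.370015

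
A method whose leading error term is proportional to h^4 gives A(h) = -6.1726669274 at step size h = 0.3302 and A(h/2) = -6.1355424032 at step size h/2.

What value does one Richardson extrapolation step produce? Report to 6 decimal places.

-6.133067

Error is O(h^4); halving h shrinks it by 2^4 = 16.
16×(-6.1355424032) = -98.1686784512; subtract (-6.1726669274) → -91.9960115238
Divide by 2^4 − 1 = 15.
So the Richardson estimate is -6.1330674349.
Gap between inputs: 3.712e-02; correction applied: +0.0024749683.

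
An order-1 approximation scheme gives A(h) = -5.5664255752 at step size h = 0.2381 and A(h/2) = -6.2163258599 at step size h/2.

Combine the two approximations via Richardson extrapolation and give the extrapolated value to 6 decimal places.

-6.866226

Method order is 1; weight 2^1 = 2.
2×(-6.2163258599) = -12.4326517198; subtract (-5.5664255752) → -6.8662261446
(-6.8662261446) ÷ 1 = -6.8662261446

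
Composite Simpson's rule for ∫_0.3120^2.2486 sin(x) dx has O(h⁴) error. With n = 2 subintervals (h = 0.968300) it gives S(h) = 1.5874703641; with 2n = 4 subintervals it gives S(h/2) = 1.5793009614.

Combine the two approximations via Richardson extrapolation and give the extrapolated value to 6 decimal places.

Order 4 gives 2^r = 16 and 2^r − 1 = 15.
16·1.5793009614 = 25.2688153824; subtract 1.5874703641 → 23.6813450183
Denominator 16 − 1 = 15.
Result: 1.5787563346

1.578756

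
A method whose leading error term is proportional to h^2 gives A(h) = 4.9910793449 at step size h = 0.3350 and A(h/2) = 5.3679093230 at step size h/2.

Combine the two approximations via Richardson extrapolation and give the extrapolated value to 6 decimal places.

5.493519

Method order is 2; weight 2^2 = 4.
Top: 4(5.3679093230) − (4.9910793449) = 16.4805579471
R = 16.4805579471/3 = 5.4935193157
Shift from A(h/2): +0.1256099927.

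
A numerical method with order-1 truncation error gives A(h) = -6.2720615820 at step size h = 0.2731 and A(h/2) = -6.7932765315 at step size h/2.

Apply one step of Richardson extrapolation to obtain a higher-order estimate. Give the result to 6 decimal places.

-7.314491

Error is O(h^1); halving h shrinks it by 2^1 = 2.
2 × (-6.7932765315) − (-6.2720615820) = -7.3144914810
Extrapolated: (-7.3144914810) / 1 = -7.3144914810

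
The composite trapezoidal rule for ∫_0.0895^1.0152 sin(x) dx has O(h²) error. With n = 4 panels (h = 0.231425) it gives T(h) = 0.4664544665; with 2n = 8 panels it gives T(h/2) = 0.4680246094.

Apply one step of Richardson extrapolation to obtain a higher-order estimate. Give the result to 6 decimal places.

0.468548

Method order is 2; weight 2^2 = 4.
Numerator 4*A(h/2) − A(h) = 4*0.4680246094 − 0.4664544665 = 1.4056439711
Extrapolated: 1.4056439711 / 3 = 0.4685479904
Gap between inputs: 1.570e-03; correction applied: +0.0005233810.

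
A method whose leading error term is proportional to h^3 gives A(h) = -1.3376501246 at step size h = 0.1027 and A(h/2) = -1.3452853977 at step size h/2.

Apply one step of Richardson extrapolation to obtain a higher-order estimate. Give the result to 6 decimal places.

-1.346376

The method has order 3: 2^3 = 8.
Numerator 8·A(h/2) − A(h) = 8·(-1.3452853977) − (-1.3376501246) = -9.4246330570
Divide by 2^3 − 1 = 7.
R = (-9.4246330570)/7 = -1.3463761510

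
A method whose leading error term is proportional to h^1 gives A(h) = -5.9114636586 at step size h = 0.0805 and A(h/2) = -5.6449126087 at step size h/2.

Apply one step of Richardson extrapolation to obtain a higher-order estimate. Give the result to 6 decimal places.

Method order is 1; weight 2^1 = 2.
2·(-5.6449126087) = -11.2898252174; (-11.2898252174) − (-5.9114636586) = -5.3783615588
Denominator 2 − 1 = 1.
So the Richardson estimate is -5.3783615588.
Shift from A(h/2): +0.2665510499.

-5.378362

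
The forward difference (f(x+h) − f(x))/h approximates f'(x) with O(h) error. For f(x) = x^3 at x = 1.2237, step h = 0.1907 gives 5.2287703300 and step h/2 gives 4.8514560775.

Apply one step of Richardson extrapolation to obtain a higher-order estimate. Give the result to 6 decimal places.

Error is O(h^1); halving h shrinks it by 2^1 = 2.
Difference of the inputs: 4.8514560775 − 5.2287703300 = -0.3773142525
Divide by 2^1 − 1 = 1: (-0.3773142525)/1 = -0.3773142525
R = A(h/2) + (A(h/2) − A(h))/1 = 4.8514560775 − 0.3773142525 = 4.4741418250

4.474142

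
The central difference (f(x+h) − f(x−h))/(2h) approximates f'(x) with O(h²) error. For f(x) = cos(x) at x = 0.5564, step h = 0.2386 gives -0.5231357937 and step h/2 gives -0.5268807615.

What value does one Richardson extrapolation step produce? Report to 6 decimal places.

Order 2 gives 2^r = 4 and 2^r − 1 = 3.
2^2·A(h/2) = -2.1075230460; minus A(h) gives -1.5843872523.
(-1.5843872523) ÷ 3 = -0.5281290841

-0.528129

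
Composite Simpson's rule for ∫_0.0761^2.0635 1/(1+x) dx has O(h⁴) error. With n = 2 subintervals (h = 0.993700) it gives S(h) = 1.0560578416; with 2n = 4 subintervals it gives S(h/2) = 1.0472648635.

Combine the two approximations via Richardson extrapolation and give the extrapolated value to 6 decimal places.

1.046679

Leading term ∝ h^4; use weight 16 = 2^4.
16·1.0472648635 = 16.7562378160; 16.7562378160 − 1.0560578416 = 15.7001799744
Denominator 16 − 1 = 15.
Extrapolated: 15.7001799744 / 15 = 1.0466786650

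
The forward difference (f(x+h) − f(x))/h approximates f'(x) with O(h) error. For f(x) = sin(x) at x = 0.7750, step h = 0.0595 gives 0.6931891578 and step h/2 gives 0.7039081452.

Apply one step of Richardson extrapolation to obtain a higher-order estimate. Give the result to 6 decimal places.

0.714627

Error is O(h^1); halving h shrinks it by 2^1 = 2.
Difference of the inputs: 0.7039081452 − 0.6931891578 = 0.0107189874
Divide by 2^1 − 1 = 1: 0.0107189874/1 = 0.0107189874
R = 0.7039081452 + 0.0107189874 = 0.7146271326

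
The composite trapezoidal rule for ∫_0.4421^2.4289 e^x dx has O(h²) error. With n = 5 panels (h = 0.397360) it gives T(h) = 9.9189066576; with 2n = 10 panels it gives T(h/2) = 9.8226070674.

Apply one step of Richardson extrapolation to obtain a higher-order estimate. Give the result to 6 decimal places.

Method order is 2; weight 2^2 = 4.
4·9.8226070674 = 39.2904282696; subtract 9.9189066576 → 29.3715216120
Denominator 4 − 1 = 3.
Extrapolated: 29.3715216120 / 3 = 9.7905072040

9.790507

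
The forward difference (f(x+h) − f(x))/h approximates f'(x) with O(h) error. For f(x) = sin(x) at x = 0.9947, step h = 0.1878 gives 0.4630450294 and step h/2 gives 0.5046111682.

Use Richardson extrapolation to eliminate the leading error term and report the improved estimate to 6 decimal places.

With r = 1 the leading error scales as h^1, so the weight is 2^1 = 2.
Difference of the inputs: 0.5046111682 − 0.4630450294 = 0.0415661388
Divide by 2^1 − 1 = 1: 0.0415661388/1 = 0.0415661388
R = A(h/2) + (A(h/2) − A(h))/1 = 0.5046111682 + 0.0415661388 = 0.5461773070

0.546177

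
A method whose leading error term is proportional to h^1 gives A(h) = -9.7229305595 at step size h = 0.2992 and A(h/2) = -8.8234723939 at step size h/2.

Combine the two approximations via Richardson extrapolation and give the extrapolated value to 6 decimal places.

Leading term ∝ h^1; use weight 2 = 2^1.
Weighted: (-17.6469447878) − (-9.7229305595) = -7.9240142283
(2·(-8.8234723939) − (-9.7229305595))/(2 − 1) = -7.9240142283

-7.924014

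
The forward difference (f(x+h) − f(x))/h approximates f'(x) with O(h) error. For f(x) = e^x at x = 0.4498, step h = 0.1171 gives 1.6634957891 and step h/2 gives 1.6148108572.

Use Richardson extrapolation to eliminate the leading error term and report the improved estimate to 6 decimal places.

1.566126

Error is O(h^1); halving h shrinks it by 2^1 = 2.
2 × 1.6148108572 − 1.6634957891 = 1.5661259253
Divide by 2^1 − 1 = 1.
R = 1.5661259253/1 = 1.5661259253
Shift from A(h/2): −0.0486849319.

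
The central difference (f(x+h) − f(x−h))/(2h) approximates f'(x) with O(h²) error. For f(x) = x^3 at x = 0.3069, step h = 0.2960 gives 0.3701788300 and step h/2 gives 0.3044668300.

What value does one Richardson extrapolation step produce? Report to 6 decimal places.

The method has order 2: 2^2 = 4.
2^2 × A(h/2) = 1.2178673200; minus A(h) gives 0.8476884900.
(4 × 0.3044668300 − 0.3701788300)/(4 − 1) = 0.2825628300
Correction |R − A(h/2)| = 2.190e-02; gap |A(h/2) − A(h)| = 6.571e-02.

0.282563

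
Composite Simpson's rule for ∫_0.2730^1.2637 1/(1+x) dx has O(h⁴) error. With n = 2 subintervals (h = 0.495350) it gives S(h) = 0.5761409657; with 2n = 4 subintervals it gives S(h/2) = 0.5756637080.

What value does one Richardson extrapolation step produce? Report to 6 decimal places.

Error is O(h^4); halving h shrinks it by 2^4 = 16.
16×0.5756637080 = 9.2106193280; 9.2106193280 − 0.5761409657 = 8.6344783623
(16×0.5756637080 − 0.5761409657)/(16 − 1) = 0.5756318908
Shift from A(h/2): −0.0000318172.

0.575632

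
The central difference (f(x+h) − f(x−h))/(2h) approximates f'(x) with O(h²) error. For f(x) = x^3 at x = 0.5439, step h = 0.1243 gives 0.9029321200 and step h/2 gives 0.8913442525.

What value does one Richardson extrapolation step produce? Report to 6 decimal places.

0.887482

r = 2, so 2^r = 4.
Numerator 4*A(h/2) − A(h) = 4*0.8913442525 − 0.9029321200 = 2.6624448900
Divide by 2^2 − 1 = 3.
R = 2.6624448900/3 = 0.8874816300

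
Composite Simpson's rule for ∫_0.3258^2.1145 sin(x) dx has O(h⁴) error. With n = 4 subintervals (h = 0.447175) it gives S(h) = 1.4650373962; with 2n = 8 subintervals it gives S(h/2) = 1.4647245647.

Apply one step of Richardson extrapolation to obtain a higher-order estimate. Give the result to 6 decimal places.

Leading term ∝ h^4; use weight 16 = 2^4.
16*1.4647245647 − 1.4650373962 = 21.9705556390
R = 21.9705556390/15 = 1.4647037093
Gap between inputs: 3.128e-04; correction applied: −0.0000208554.

1.464704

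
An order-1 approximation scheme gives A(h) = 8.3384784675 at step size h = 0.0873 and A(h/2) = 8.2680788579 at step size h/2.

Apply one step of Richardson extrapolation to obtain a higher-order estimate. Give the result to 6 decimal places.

Method order is 1; weight 2^1 = 2.
2*8.2680788579 − 8.3384784675 = 8.1976792483
8.1976792483 ÷ 1 = 8.1976792483

8.197679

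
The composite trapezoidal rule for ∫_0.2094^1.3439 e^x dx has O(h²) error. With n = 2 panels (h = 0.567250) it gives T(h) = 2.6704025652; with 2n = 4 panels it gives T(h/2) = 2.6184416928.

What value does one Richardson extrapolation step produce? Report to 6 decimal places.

2.601121

r = 2: numerator weight 4, denominator 3.
2^2×A(h/2) = 10.4737667712; minus A(h) gives 7.8033642060.
(4×2.6184416928 − 2.6704025652)/(4 − 1) = 2.6011214020
Gap between inputs: 5.196e-02; correction applied: −0.0173202908.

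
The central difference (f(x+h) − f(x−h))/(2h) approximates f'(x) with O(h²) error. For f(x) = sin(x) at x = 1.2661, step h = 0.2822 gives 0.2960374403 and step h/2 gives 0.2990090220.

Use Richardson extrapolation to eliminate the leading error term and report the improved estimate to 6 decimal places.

0.300000

r = 2, so 2^r = 4.
4*0.2990090220 − 0.2960374403 = 0.8999986477
Divide by 2^2 − 1 = 3.
0.8999986477 ÷ 3 = 0.2999995492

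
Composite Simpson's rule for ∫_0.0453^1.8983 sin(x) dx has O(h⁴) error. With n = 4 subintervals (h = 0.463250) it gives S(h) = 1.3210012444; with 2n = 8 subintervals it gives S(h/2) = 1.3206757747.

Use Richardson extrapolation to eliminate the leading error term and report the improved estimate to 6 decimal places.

r = 4, so 2^r = 16.
Weighted: 21.1308123952 − 1.3210012444 = 19.8098111508
Extrapolated: 19.8098111508 / 15 = 1.3206540767

1.320654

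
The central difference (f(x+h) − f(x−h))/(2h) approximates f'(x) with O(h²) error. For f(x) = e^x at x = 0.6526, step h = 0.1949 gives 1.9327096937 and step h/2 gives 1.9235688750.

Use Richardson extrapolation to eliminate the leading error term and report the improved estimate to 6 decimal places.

Method order is 2; weight 2^2 = 4.
4 × 1.9235688750 − 1.9327096937 = 5.7615658063
5.7615658063 ÷ 3 = 1.9205219354
Gap between inputs: 9.141e-03; correction applied: −0.0030469396.

1.920522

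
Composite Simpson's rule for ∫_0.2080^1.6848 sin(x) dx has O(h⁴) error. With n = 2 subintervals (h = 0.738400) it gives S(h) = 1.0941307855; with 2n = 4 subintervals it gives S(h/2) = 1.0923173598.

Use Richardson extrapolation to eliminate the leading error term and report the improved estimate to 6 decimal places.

Method order is 4; weight 2^4 = 16.
A(h/2) − A(h) = 1.0923173598 − 1.0941307855 = -0.0018134257
Correction (A(h/2) − A(h))/(16 − 1) = (-0.0018134257)/15 = -0.0001208950
R = 1.0923173598 − 0.0001208950 = 1.0921964648

1.092196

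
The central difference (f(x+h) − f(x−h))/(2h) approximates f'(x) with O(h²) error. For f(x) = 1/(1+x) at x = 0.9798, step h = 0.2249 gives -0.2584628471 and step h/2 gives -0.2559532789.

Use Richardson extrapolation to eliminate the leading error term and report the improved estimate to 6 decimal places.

With r = 2 the leading error scales as h^2, so the weight is 2^2 = 4.
Weighted: (-1.0238131156) − (-0.2584628471) = -0.7653502685
Divide by 2^2 − 1 = 3.
(-0.7653502685) ÷ 3 = -0.2551167562

-0.255117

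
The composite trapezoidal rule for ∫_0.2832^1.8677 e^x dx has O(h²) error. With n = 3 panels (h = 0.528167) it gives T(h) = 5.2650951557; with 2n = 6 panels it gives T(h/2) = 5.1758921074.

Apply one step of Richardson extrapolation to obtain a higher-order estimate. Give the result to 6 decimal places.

5.146158

With r = 2 the leading error scales as h^2, so the weight is 2^2 = 4.
Numerator 4·A(h/2) − A(h) = 4·5.1758921074 − 5.2650951557 = 15.4384732739
Divide by 2^2 − 1 = 3.
So the Richardson estimate is 5.1461577580.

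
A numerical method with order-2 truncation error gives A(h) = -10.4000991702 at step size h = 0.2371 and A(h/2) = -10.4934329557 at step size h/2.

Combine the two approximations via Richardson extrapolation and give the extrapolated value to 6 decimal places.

-10.524544

r = 2: numerator weight 4, denominator 3.
4×(-10.4934329557) = -41.9737318228; subtract (-10.4000991702) → -31.5736326526
(-31.5736326526) ÷ 3 = -10.5245442175
Correction |R − A(h/2)| = 3.111e-02; gap |A(h/2) − A(h)| = 9.333e-02.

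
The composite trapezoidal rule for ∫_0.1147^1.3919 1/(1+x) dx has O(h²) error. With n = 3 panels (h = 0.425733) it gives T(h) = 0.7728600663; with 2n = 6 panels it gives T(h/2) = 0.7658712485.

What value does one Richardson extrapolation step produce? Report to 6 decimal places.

The method has order 2: 2^2 = 4.
Top: 4(0.7658712485) − (0.7728600663) = 2.2906249277
Denominator 4 − 1 = 3.
Result: 0.7635416426

0.763542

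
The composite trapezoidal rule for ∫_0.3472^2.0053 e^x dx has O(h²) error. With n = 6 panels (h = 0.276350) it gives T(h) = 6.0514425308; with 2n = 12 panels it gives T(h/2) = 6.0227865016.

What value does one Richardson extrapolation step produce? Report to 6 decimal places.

Order 2 gives 2^r = 4 and 2^r − 1 = 3.
4×6.0227865016 − 6.0514425308 = 18.0397034756
Divide by 2^2 − 1 = 3.
So the Richardson estimate is 6.0132344919.

6.013234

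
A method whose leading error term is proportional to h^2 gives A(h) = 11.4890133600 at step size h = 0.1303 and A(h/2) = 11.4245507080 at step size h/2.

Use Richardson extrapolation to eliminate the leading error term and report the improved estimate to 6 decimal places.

11.403063

Leading term ∝ h^2; use weight 4 = 2^2.
Weighted: 45.6982028320 − 11.4890133600 = 34.2091894720
Denominator 4 − 1 = 3.
(4*11.4245507080 − 11.4890133600)/(4 − 1) = 11.4030631573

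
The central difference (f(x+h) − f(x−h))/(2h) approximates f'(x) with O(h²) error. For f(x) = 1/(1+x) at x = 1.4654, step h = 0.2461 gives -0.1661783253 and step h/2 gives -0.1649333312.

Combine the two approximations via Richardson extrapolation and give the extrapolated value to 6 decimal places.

-0.164518

Order 2 gives 2^r = 4 and 2^r − 1 = 3.
Numerator 4*A(h/2) − A(h) = 4*(-0.1649333312) − (-0.1661783253) = -0.4935549995
Denominator 4 − 1 = 3.
Result: -0.1645183332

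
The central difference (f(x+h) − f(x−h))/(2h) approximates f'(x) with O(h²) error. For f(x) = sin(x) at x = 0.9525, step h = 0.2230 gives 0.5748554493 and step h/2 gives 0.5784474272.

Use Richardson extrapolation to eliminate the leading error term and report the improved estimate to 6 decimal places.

With r = 2 the leading error scales as h^2, so the weight is 2^2 = 4.
Difference of the inputs: 0.5784474272 − 0.5748554493 = 0.0035919779
Correction (A(h/2) − A(h))/(4 − 1) = 0.0035919779/3 = 0.0011973260
R = A(h/2) + (A(h/2) − A(h))/3 = 0.5784474272 + 0.0011973260 = 0.5796447532
Gap between inputs: 3.592e-03; correction applied: +0.0011973260.

0.579645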